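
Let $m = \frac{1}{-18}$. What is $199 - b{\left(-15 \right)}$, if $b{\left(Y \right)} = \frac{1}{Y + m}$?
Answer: $\frac{53947}{271} \approx 199.07$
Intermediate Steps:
$m = - \frac{1}{18} \approx -0.055556$
$b{\left(Y \right)} = \frac{1}{- \frac{1}{18} + Y}$ ($b{\left(Y \right)} = \frac{1}{Y - \frac{1}{18}} = \frac{1}{- \frac{1}{18} + Y}$)
$199 - b{\left(-15 \right)} = 199 - \frac{18}{-1 + 18 \left(-15\right)} = 199 - \frac{18}{-1 - 270} = 199 - \frac{18}{-271} = 199 - 18 \left(- \frac{1}{271}\right) = 199 - - \frac{18}{271} = 199 + \frac{18}{271} = \frac{53947}{271}$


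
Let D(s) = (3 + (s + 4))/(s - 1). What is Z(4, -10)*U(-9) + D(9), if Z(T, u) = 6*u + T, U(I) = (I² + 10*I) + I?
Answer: 1010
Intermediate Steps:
U(I) = I² + 11*I
D(s) = (7 + s)/(-1 + s) (D(s) = (3 + (4 + s))/(-1 + s) = (7 + s)/(-1 + s))
Z(T, u) = T + 6*u
Z(4, -10)*U(-9) + D(9) = (4 + 6*(-10))*(-9*(11 - 9)) + (7 + 9)/(-1 + 9) = (4 - 60)*(-9*2) + 16/8 = -56*(-18) + (⅛)*16 = 1008 + 2 = 1010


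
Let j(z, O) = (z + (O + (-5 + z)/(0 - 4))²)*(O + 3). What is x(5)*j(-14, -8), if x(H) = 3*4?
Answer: 825/4 ≈ 206.25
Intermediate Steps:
x(H) = 12
j(z, O) = (3 + O)*(z + (5/4 + O - z/4)²) (j(z, O) = (z + (O + (-5 + z)/(-4))²)*(3 + O) = (z + (O + (-5 + z)*(-¼))²)*(3 + O) = (z + (O + (5/4 - z/4))²)*(3 + O) = (z + (5/4 + O - z/4)²)*(3 + O) = (3 + O)*(z + (5/4 + O - z/4)²))
x(5)*j(-14, -8) = 12*(3*(-14) + 3*(5 - 1*(-14) + 4*(-8))²/16 - 8*(-14) + (1/16)*(-8)*(5 - 1*(-14) + 4*(-8))²) = 12*(-42 + 3*(5 + 14 - 32)²/16 + 112 + (1/16)*(-8)*(5 + 14 - 32)²) = 12*(-42 + (3/16)*(-13)² + 112 + (1/16)*(-8)*(-13)²) = 12*(-42 + (3/16)*169 + 112 + (1/16)*(-8)*169) = 12*(-42 + 507/16 + 112 - 169/2) = 12*(275/16) = 825/4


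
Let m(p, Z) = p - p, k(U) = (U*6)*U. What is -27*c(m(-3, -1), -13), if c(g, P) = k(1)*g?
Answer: 0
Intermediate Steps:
k(U) = 6*U² (k(U) = (6*U)*U = 6*U²)
m(p, Z) = 0
c(g, P) = 6*g (c(g, P) = (6*1²)*g = (6*1)*g = 6*g)
-27*c(m(-3, -1), -13) = -162*0 = -27*0 = 0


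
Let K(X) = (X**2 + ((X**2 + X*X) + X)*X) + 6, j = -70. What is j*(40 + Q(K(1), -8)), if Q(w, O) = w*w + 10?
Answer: -10500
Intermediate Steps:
K(X) = 6 + X**2 + X*(X + 2*X**2) (K(X) = (X**2 + ((X**2 + X**2) + X)*X) + 6 = (X**2 + (2*X**2 + X)*X) + 6 = (X**2 + (X + 2*X**2)*X) + 6 = (X**2 + X*(X + 2*X**2)) + 6 = 6 + X**2 + X*(X + 2*X**2))
Q(w, O) = 10 + w**2 (Q(w, O) = w**2 + 10 = 10 + w**2)
j*(40 + Q(K(1), -8)) = -70*(40 + (10 + (6 + 2*1**2 + 2*1**3)**2)) = -70*(40 + (10 + (6 + 2*1 + 2*1)**2)) = -70*(40 + (10 + (6 + 2 + 2)**2)) = -70*(40 + (10 + 10**2)) = -70*(40 + (10 + 100)) = -70*(40 + 110) = -70*150 = -10500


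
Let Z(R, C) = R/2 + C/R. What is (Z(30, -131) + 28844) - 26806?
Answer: 61459/30 ≈ 2048.6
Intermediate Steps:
Z(R, C) = R/2 + C/R (Z(R, C) = R*(1/2) + C/R = R/2 + C/R)
(Z(30, -131) + 28844) - 26806 = (((1/2)*30 - 131/30) + 28844) - 26806 = ((15 - 131*1/30) + 28844) - 26806 = ((15 - 131/30) + 28844) - 26806 = (319/30 + 28844) - 26806 = 865639/30 - 26806 = 61459/30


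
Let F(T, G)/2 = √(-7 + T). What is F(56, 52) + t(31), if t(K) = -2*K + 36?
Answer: -12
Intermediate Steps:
F(T, G) = 2*√(-7 + T)
t(K) = 36 - 2*K
F(56, 52) + t(31) = 2*√(-7 + 56) + (36 - 2*31) = 2*√49 + (36 - 62) = 2*7 - 26 = 14 - 26 = -12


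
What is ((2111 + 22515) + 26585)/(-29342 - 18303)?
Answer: -51211/47645 ≈ -1.0748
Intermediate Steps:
((2111 + 22515) + 26585)/(-29342 - 18303) = (24626 + 26585)/(-47645) = 51211*(-1/47645) = -51211/47645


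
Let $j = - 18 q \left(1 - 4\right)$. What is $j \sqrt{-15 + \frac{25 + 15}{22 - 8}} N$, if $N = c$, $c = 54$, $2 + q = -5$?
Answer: $- 2916 i \sqrt{595} \approx - 71129.0 i$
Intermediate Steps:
$q = -7$ ($q = -2 - 5 = -7$)
$N = 54$
$j = -378$ ($j = - 18 \left(- 7 \left(1 - 4\right)\right) = - 18 \left(\left(-7\right) \left(-3\right)\right) = \left(-18\right) 21 = -378$)
$j \sqrt{-15 + \frac{25 + 15}{22 - 8}} N = - 378 \sqrt{-15 + \frac{25 + 15}{22 - 8}} \cdot 54 = - 378 \sqrt{-15 + \frac{40}{14}} \cdot 54 = - 378 \sqrt{-15 + 40 \cdot \frac{1}{14}} \cdot 54 = - 378 \sqrt{-15 + \frac{20}{7}} \cdot 54 = - 378 \sqrt{- \frac{85}{7}} \cdot 54 = - 378 \frac{i \sqrt{595}}{7} \cdot 54 = - 54 i \sqrt{595} \cdot 54 = - 2916 i \sqrt{595}$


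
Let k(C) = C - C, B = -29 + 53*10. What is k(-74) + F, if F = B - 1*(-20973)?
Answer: 21474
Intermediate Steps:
B = 501 (B = -29 + 530 = 501)
k(C) = 0
F = 21474 (F = 501 - 1*(-20973) = 501 + 20973 = 21474)
k(-74) + F = 0 + 21474 = 21474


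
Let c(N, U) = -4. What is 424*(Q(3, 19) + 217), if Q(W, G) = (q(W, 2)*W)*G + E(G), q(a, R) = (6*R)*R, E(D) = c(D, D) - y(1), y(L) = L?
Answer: 669920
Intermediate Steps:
E(D) = -5 (E(D) = -4 - 1*1 = -4 - 1 = -5)
q(a, R) = 6*R**2
Q(W, G) = -5 + 24*G*W (Q(W, G) = ((6*2**2)*W)*G - 5 = ((6*4)*W)*G - 5 = (24*W)*G - 5 = 24*G*W - 5 = -5 + 24*G*W)
424*(Q(3, 19) + 217) = 424*((-5 + 24*19*3) + 217) = 424*((-5 + 1368) + 217) = 424*(1363 + 217) = 424*1580 = 669920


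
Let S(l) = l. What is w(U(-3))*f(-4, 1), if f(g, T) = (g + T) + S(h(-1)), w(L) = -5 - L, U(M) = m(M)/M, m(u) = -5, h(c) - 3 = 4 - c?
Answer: -100/3 ≈ -33.333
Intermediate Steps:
h(c) = 7 - c (h(c) = 3 + (4 - c) = 7 - c)
U(M) = -5/M
f(g, T) = 8 + T + g (f(g, T) = (g + T) + (7 - 1*(-1)) = (T + g) + (7 + 1) = (T + g) + 8 = 8 + T + g)
w(U(-3))*f(-4, 1) = (-5 - (-5)/(-3))*(8 + 1 - 4) = (-5 - (-5)*(-1)/3)*5 = (-5 - 1*5/3)*5 = (-5 - 5/3)*5 = -20/3*5 = -100/3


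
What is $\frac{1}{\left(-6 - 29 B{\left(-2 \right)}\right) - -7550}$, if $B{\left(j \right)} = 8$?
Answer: $\frac{1}{7312} \approx 0.00013676$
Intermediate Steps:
$\frac{1}{\left(-6 - 29 B{\left(-2 \right)}\right) - -7550} = \frac{1}{\left(-6 - 232\right) - -7550} = \frac{1}{\left(-6 - 232\right) + 7550} = \frac{1}{-238 + 7550} = \frac{1}{7312}$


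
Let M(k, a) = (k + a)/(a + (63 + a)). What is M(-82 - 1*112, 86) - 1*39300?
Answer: -9235608/235 ≈ -39300.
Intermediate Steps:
M(k, a) = (a + k)/(63 + 2*a)
M(-82 - 1*112, 86) - 1*39300 = (86 + (-82 - 1*112))/(63 + 2*86) - 1*39300 = (86 + (-82 - 112))/(63 + 172) - 39300 = (86 - 194)/235 - 39300 = (1/235)*(-108) - 39300 = -108/235 - 39300 = -9235608/235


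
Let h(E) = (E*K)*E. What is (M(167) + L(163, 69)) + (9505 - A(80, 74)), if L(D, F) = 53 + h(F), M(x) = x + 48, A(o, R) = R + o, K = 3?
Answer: 23902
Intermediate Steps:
h(E) = 3*E² (h(E) = (E*3)*E = (3*E)*E = 3*E²)
M(x) = 48 + x
L(D, F) = 53 + 3*F²
(M(167) + L(163, 69)) + (9505 - A(80, 74)) = ((48 + 167) + (53 + 3*69²)) + (9505 - (74 + 80)) = (215 + (53 + 3*4761)) + (9505 - 1*154) = (215 + (53 + 14283)) + (9505 - 154) = (215 + 14336) + 9351 = 14551 + 9351 = 23902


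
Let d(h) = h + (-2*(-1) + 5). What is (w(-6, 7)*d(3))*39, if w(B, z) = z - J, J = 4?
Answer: 1170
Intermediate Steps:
w(B, z) = -4 + z (w(B, z) = z - 1*4 = z - 4 = -4 + z)
d(h) = 7 + h (d(h) = h + (2 + 5) = h + 7 = 7 + h)
(w(-6, 7)*d(3))*39 = ((-4 + 7)*(7 + 3))*39 = (3*10)*39 = 30*39 = 1170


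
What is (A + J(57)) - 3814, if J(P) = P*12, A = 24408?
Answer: 21278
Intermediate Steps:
J(P) = 12*P
(A + J(57)) - 3814 = (24408 + 12*57) - 3814 = (24408 + 684) - 3814 = 25092 - 3814 = 21278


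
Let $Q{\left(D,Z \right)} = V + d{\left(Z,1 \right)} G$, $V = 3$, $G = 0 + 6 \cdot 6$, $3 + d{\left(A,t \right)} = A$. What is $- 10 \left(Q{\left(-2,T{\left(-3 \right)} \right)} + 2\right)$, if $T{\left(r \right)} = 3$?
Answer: $-50$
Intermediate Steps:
$d{\left(A,t \right)} = -3 + A$
$G = 36$ ($G = 0 + 36 = 36$)
$Q{\left(D,Z \right)} = -105 + 36 Z$ ($Q{\left(D,Z \right)} = 3 + \left(-3 + Z\right) 36 = 3 + \left(-108 + 36 Z\right) = -105 + 36 Z$)
$- 10 \left(Q{\left(-2,T{\left(-3 \right)} \right)} + 2\right) = - 10 \left(\left(-105 + 36 \cdot 3\right) + 2\right) = - 10 \left(\left(-105 + 108\right) + 2\right) = - 10 \left(3 + 2\right) = \left(-10\right) 5 = -50$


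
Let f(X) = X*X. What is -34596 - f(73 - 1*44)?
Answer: -35437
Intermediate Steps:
f(X) = X²
-34596 - f(73 - 1*44) = -34596 - (73 - 1*44)² = -34596 - (73 - 44)² = -34596 - 1*29² = -34596 - 1*841 = -34596 - 841 = -35437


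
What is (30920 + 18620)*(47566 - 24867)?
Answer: 1124508460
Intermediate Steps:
(30920 + 18620)*(47566 - 24867) = 49540*22699 = 1124508460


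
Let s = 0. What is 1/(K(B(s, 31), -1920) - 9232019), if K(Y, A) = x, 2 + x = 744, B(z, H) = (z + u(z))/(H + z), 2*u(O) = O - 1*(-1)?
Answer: -1/9231277 ≈ -1.0833e-7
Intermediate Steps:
u(O) = 1/2 + O/2 (u(O) = (O - 1*(-1))/2 = (O + 1)/2 = (1 + O)/2 = 1/2 + O/2)
B(z, H) = (1/2 + 3*z/2)/(H + z) (B(z, H) = (z + (1/2 + z/2))/(H + z) = (1/2 + 3*z/2)/(H + z))
x = 742 (x = -2 + 744 = 742)
K(Y, A) = 742
1/(K(B(s, 31), -1920) - 9232019) = 1/(742 - 9232019) = 1/(-9231277) = -1/9231277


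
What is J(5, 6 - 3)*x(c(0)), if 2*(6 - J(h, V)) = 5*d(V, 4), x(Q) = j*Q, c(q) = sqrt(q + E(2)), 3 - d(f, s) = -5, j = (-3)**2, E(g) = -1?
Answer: -126*I ≈ -126.0*I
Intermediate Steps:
j = 9
d(f, s) = 8 (d(f, s) = 3 - 1*(-5) = 3 + 5 = 8)
c(q) = sqrt(-1 + q) (c(q) = sqrt(q - 1) = sqrt(-1 + q))
x(Q) = 9*Q
J(h, V) = -14 (J(h, V) = 6 - 5*8/2 = 6 - 1/2*40 = 6 - 20 = -14)
J(5, 6 - 3)*x(c(0)) = -126*sqrt(-1 + 0) = -126*sqrt(-1) = -126*I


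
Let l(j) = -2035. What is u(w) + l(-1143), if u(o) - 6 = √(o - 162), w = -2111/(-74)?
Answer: -2029 + I*√730898/74 ≈ -2029.0 + 11.553*I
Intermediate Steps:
w = 2111/74 (w = -2111*(-1/74) = 2111/74 ≈ 28.527)
u(o) = 6 + √(-162 + o) (u(o) = 6 + √(o - 162) = 6 + √(-162 + o))
u(w) + l(-1143) = (6 + √(-162 + 2111/74)) - 2035 = (6 + √(-9877/74)) - 2035 = (6 + I*√730898/74) - 2035 = -2029 + I*√730898/74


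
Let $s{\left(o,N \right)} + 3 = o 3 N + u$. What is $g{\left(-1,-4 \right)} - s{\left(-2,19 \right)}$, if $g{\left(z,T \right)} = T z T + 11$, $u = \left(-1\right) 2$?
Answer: $114$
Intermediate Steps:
$u = -2$
$g{\left(z,T \right)} = 11 + z T^{2}$ ($g{\left(z,T \right)} = z T^{2} + 11 = 11 + z T^{2}$)
$s{\left(o,N \right)} = -5 + 3 N o$ ($s{\left(o,N \right)} = -3 + \left(o 3 N - 2\right) = -3 + \left(3 o N - 2\right) = -3 + \left(3 N o - 2\right) = -3 + \left(-2 + 3 N o\right) = -5 + 3 N o$)
$g{\left(-1,-4 \right)} - s{\left(-2,19 \right)} = \left(11 - \left(-4\right)^{2}\right) - \left(-5 + 3 \cdot 19 \left(-2\right)\right) = \left(11 - 16\right) - \left(-5 - 114\right) = \left(11 - 16\right) - -119 = -5 + 119 = 114$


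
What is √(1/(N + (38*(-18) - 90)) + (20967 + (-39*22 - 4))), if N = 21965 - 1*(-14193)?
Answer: √6293003009566/17692 ≈ 141.79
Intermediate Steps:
N = 36158 (N = 21965 + 14193 = 36158)
√(1/(N + (38*(-18) - 90)) + (20967 + (-39*22 - 4))) = √(1/(36158 + (38*(-18) - 90)) + (20967 + (-39*22 - 4))) = √(1/(36158 + (-684 - 90)) + (20967 + (-858 - 4))) = √(1/(36158 - 774) + (20967 - 862)) = √(1/35384 + 20105) = √(711395321/35384) = √6293003009566/17692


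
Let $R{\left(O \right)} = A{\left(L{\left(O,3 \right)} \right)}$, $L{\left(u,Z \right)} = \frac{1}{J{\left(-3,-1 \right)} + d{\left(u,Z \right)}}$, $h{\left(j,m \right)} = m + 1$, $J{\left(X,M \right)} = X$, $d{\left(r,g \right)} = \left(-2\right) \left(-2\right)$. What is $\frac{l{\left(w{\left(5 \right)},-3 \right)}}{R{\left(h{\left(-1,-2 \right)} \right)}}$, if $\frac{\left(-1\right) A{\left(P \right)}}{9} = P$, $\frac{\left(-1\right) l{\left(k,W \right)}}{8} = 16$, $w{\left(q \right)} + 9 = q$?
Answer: $\frac{128}{9} \approx 14.222$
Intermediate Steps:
$d{\left(r,g \right)} = 4$
$w{\left(q \right)} = -9 + q$
$h{\left(j,m \right)} = 1 + m$
$l{\left(k,W \right)} = -128$ ($l{\left(k,W \right)} = \left(-8\right) 16 = -128$)
$L{\left(u,Z \right)} = 1$ ($L{\left(u,Z \right)} = \frac{1}{-3 + 4} = 1^{-1} = 1$)
$A{\left(P \right)} = - 9 P$
$R{\left(O \right)} = -9$ ($R{\left(O \right)} = \left(-9\right) 1 = -9$)
$\frac{l{\left(w{\left(5 \right)},-3 \right)}}{R{\left(h{\left(-1,-2 \right)} \right)}} = - \frac{128}{-9} = \left(-128\right) \left(- \frac{1}{9}\right) = \frac{128}{9}$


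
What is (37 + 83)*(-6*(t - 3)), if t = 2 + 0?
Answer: 720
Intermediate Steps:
t = 2
(37 + 83)*(-6*(t - 3)) = (37 + 83)*(-6*(2 - 3)) = 120*(-6*(-1)) = 120*6 = 720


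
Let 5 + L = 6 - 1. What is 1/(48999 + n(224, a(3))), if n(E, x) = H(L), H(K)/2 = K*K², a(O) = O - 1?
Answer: 1/48999 ≈ 2.0409e-5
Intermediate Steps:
a(O) = -1 + O
L = 0 (L = -5 + (6 - 1) = -5 + 5 = 0)
H(K) = 2*K³ (H(K) = 2*(K*K²) = 2*K³)
n(E, x) = 0 (n(E, x) = 2*0³ = 2*0 = 0)
1/(48999 + n(224, a(3))) = 1/(48999 + 0) = 1/48999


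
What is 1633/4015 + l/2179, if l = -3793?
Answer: -11670588/8748685 ≈ -1.3340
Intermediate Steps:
1633/4015 + l/2179 = 1633/4015 - 3793/2179 = -11670588/8748685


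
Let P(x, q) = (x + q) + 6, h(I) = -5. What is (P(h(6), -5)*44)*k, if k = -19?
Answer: 3344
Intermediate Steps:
P(x, q) = 6 + q + x (P(x, q) = (q + x) + 6 = 6 + q + x)
(P(h(6), -5)*44)*k = ((6 - 5 - 5)*44)*(-19) = -4*44*(-19) = -176*(-19) = 3344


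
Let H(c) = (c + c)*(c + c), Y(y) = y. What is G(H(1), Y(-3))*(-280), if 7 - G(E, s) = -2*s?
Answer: -280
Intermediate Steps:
H(c) = 4*c² (H(c) = (2*c)*(2*c) = 4*c²)
G(E, s) = 7 + 2*s (G(E, s) = 7 - (-2)*s = 7 + 2*s)
G(H(1), Y(-3))*(-280) = (7 + 2*(-3))*(-280) = (7 - 6)*(-280) = 1*(-280) = -280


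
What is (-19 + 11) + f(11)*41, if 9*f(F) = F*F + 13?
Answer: 5422/9 ≈ 602.44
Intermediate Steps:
f(F) = 13/9 + F²/9 (f(F) = (F*F + 13)/9 = (F² + 13)/9 = (13 + F²)/9 = 13/9 + F²/9)
(-19 + 11) + f(11)*41 = (-19 + 11) + (13/9 + (⅑)*11²)*41 = -8 + (13/9 + (⅑)*121)*41 = -8 + (13/9 + 121/9)*41 = -8 + (134/9)*41 = -8 + 5494/9 = 5422/9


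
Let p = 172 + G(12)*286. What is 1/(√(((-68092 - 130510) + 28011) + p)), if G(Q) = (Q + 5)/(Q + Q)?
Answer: -2*I*√6127791/2042597 ≈ -0.0024238*I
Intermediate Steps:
G(Q) = (5 + Q)/(2*Q) (G(Q) = (5 + Q)/((2*Q)) = (5 + Q)*(1/(2*Q)) = (5 + Q)/(2*Q))
p = 4495/12 (p = 172 + ((½)*(5 + 12)/12)*286 = 172 + ((½)*(1/12)*17)*286 = 172 + (17/24)*286 = 172 + 2431/12 = 4495/12 ≈ 374.58)
1/(√(((-68092 - 130510) + 28011) + p)) = 1/(√(((-68092 - 130510) + 28011) + 4495/12)) = 1/(√((-198602 + 28011) + 4495/12)) = 1/(√(-170591 + 4495/12)) = 1/(√(-2042597/12)) = 1/(I*√6127791/6) = -2*I*√6127791/2042597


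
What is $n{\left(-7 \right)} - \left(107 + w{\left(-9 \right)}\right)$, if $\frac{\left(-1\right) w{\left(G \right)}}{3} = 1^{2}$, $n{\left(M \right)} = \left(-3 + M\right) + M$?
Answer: $-121$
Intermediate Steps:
$n{\left(M \right)} = -3 + 2 M$
$w{\left(G \right)} = -3$ ($w{\left(G \right)} = - 3 \cdot 1^{2} = \left(-3\right) 1 = -3$)
$n{\left(-7 \right)} - \left(107 + w{\left(-9 \right)}\right) = \left(-3 + 2 \left(-7\right)\right) - 104 = \left(-3 - 14\right) + \left(-107 + 3\right) = -17 - 104 = -121$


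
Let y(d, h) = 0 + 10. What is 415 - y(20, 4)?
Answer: 405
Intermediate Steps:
y(d, h) = 10
415 - y(20, 4) = 415 - 1*10 = 415 - 10 = 405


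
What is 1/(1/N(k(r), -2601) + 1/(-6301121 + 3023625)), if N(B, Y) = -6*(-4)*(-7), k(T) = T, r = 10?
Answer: -17206854/102427 ≈ -167.99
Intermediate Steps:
N(B, Y) = -168 (N(B, Y) = 24*(-7) = -168)
1/(1/N(k(r), -2601) + 1/(-6301121 + 3023625)) = 1/(1/(-168) + 1/(-6301121 + 3023625)) = 1/(-1/168 + 1/(-3277496)) = 1/(-1/168 - 1/3277496) = 1/(-102427/17206854) = -17206854/102427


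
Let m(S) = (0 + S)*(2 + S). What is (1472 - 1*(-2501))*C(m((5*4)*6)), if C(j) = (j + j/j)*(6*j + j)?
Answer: 5961127658640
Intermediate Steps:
m(S) = S*(2 + S)
C(j) = 7*j*(1 + j) (C(j) = (j + 1)*(7*j) = (1 + j)*(7*j) = 7*j*(1 + j))
(1472 - 1*(-2501))*C(m((5*4)*6)) = (1472 - 1*(-2501))*(7*(((5*4)*6)*(2 + (5*4)*6))*(1 + ((5*4)*6)*(2 + (5*4)*6))) = (1472 + 2501)*(7*((20*6)*(2 + 20*6))*(1 + (20*6)*(2 + 20*6))) = 3973*(7*(120*(2 + 120))*(1 + 120*(2 + 120))) = 3973*(7*(120*122)*(1 + 120*122)) = 3973*(7*14640*(1 + 14640)) = 3973*(7*14640*14641) = 3973*1500409680 = 5961127658640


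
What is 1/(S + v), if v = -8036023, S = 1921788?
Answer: -1/6114235 ≈ -1.6355e-7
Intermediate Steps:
1/(S + v) = 1/(1921788 - 8036023) = 1/(-6114235) = -1/6114235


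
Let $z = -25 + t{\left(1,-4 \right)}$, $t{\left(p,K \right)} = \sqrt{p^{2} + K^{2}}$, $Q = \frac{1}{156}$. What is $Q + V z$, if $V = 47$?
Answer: $- \frac{183299}{156} + 47 \sqrt{17} \approx -981.21$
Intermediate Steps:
$Q = \frac{1}{156} \approx 0.0064103$
$t{\left(p,K \right)} = \sqrt{K^{2} + p^{2}}$
$z = -25 + \sqrt{17}$ ($z = -25 + \sqrt{\left(-4\right)^{2} + 1^{2}} = -25 + \sqrt{16 + 1} = -25 + \sqrt{17} \approx -20.877$)
$Q + V z = \frac{1}{156} + 47 \left(-25 + \sqrt{17}\right) = \frac{1}{156} - \left(1175 - 47 \sqrt{17}\right) = - \frac{183299}{156} + 47 \sqrt{17}$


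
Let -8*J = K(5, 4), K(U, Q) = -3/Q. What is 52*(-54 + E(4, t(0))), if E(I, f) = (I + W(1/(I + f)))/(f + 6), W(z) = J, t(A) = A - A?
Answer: -133081/48 ≈ -2772.5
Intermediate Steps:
t(A) = 0
J = 3/32 (J = -(-3)/(8*4) = -1/8*(-3/4) = 3/32 ≈ 0.093750)
W(z) = 3/32
E(I, f) = (3/32 + I)/(6 + f) (E(I, f) = (I + 3/32)/(f + 6) = (3/32 + I)/(6 + f))
52*(-54 + E(4, t(0))) = 52*(-54 + (3/32 + 4)/(6 + 0)) = 52*(-54 + (131/32)/6) = 52*(-54 + (1/6)*(131/32)) = 52*(-54 + 131/192) = 52*(-10237/192) = -133081/48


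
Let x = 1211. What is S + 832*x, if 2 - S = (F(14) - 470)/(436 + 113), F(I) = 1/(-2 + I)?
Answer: 6637771391/6588 ≈ 1.0076e+6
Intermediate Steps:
S = 18815/6588 (S = 2 - (1/(-2 + 14) - 470)/(436 + 113) = 2 - (1/12 - 470)/549 = 2 - (-5639)/(12*549) = 2 - 1*(-5639/6588) = 2 + 5639/6588 = 18815/6588 ≈ 2.8559)
S + 832*x = 18815/6588 + 832*1211 = 18815/6588 + 1007552 = 6637771391/6588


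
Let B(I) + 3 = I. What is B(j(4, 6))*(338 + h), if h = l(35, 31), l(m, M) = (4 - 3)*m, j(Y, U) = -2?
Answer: -1865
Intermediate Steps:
l(m, M) = m (l(m, M) = 1*m = m)
B(I) = -3 + I
h = 35
B(j(4, 6))*(338 + h) = (-3 - 2)*(338 + 35) = -5*373 = -1865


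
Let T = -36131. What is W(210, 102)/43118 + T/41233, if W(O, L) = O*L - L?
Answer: -339445682/888942247 ≈ -0.38185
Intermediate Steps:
W(O, L) = -L + L*O (W(O, L) = L*O - L = -L + L*O)
W(210, 102)/43118 + T/41233 = (102*(-1 + 210))/43118 - 36131/41233 = (102*209)*(1/43118) - 36131*1/41233 = 21318*(1/43118) - 36131/41233 = 10659/21559 - 36131/41233 = -339445682/888942247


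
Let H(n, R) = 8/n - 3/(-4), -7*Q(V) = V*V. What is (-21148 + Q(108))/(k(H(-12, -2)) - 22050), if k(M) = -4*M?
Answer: 479100/463057 ≈ 1.0346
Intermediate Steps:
Q(V) = -V²/7 (Q(V) = -V*V/7 = -V²/7)
H(n, R) = ¾ + 8/n (H(n, R) = 8/n - 3*(-¼) = 8/n + ¾ = ¾ + 8/n)
(-21148 + Q(108))/(k(H(-12, -2)) - 22050) = (-21148 - ⅐*108²)/(-4*(¾ + 8/(-12)) - 22050) = (-21148 - ⅐*11664)/(-4*(¾ + 8*(-1/12)) - 22050) = (-21148 - 11664/7)/(-4*(¾ - ⅔) - 22050) = -159700/(7*(-4*1/12 - 22050)) = -159700/(7*(-⅓ - 22050)) = -159700/(7*(-66151/3)) = -159700/7*(-3/66151) = 479100/463057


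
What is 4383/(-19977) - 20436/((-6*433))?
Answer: 22047941/2883347 ≈ 7.6467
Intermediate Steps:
4383/(-19977) - 20436/((-6*433)) = 4383*(-1/19977) - 20436/(-2598) = -1461/6659 - 20436*(-1/2598) = -1461/6659 + 3406/433 = 22047941/2883347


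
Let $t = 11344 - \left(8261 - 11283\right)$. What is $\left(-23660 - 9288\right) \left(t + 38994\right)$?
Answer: $-1758105280$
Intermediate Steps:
$t = 14366$ ($t = 11344 - -3022 = 11344 + 3022 = 14366$)
$\left(-23660 - 9288\right) \left(t + 38994\right) = \left(-23660 - 9288\right) \left(14366 + 38994\right) = \left(-32948\right) 53360 = -1758105280$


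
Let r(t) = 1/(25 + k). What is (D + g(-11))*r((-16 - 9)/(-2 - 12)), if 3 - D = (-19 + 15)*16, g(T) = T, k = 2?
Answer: 56/27 ≈ 2.0741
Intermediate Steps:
r(t) = 1/27 (r(t) = 1/(25 + 2) = 1/27)
D = 67 (D = 3 - (-19 + 15)*16 = 3 - (-4)*16 = 3 - 1*(-64) = 3 + 64 = 67)
(D + g(-11))*r((-16 - 9)/(-2 - 12)) = (67 - 11)*(1/27) = 56*(1/27) = 56/27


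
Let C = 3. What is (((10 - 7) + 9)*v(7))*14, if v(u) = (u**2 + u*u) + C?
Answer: 16968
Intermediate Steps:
v(u) = 3 + 2*u**2 (v(u) = (u**2 + u*u) + 3 = (u**2 + u**2) + 3 = 2*u**2 + 3 = 3 + 2*u**2)
(((10 - 7) + 9)*v(7))*14 = (((10 - 7) + 9)*(3 + 2*7**2))*14 = ((3 + 9)*(3 + 2*49))*14 = (12*(3 + 98))*14 = (12*101)*14 = 1212*14 = 16968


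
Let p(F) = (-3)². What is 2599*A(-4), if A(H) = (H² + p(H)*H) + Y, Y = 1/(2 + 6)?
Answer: -413241/8 ≈ -51655.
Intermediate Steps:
p(F) = 9
Y = ⅛ (Y = 1/8 = ⅛ ≈ 0.12500)
A(H) = ⅛ + H² + 9*H (A(H) = (H² + 9*H) + ⅛ = ⅛ + H² + 9*H)
2599*A(-4) = 2599*(⅛ + (-4)² + 9*(-4)) = 2599*(⅛ + 16 - 36) = 2599*(-159/8) = -413241/8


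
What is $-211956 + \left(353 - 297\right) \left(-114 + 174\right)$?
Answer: $-208596$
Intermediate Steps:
$-211956 + \left(353 - 297\right) \left(-114 + 174\right) = -211956 + 56 \cdot 60 = -211956 + 3360 = -208596$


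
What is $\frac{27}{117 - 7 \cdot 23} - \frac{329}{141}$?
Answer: $- \frac{389}{132} \approx -2.947$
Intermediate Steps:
$\frac{27}{117 - 7 \cdot 23} - \frac{329}{141} = \frac{27}{117 - 161} - \frac{7}{3} = \frac{27}{-44} - \frac{7}{3} = 27 \left(- \frac{1}{44}\right) - \frac{7}{3} = - \frac{27}{44} - \frac{7}{3} = - \frac{389}{132}$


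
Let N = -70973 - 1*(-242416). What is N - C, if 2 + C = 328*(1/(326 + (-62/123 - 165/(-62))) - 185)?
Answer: 580896578547/2502527 ≈ 2.3212e+5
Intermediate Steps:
N = 171443 (N = -70973 + 242416 = 171443)
C = -151855842086/2502527 (C = -2 + 328*(1/(326 + (-62/123 - 165/(-62))) - 185) = -2 + 328*(1/(326 + (-62*1/123 - 165*(-1/62))) - 185) = -2 + 328*(1/(326 + (-62/123 + 165/62)) - 185) = -2 + 328*(1/(326 + 16451/7626) - 185) = -2 + 328*(1/(2502527/7626) - 185) = -2 + 328*(7626/2502527 - 185) = -2 + 328*(-462959869/2502527) = -2 - 151850837032/2502527 = -151855842086/2502527 ≈ -60681.)
N - C = 171443 - 1*(-151855842086/2502527) = 171443 + 151855842086/2502527 = 580896578547/2502527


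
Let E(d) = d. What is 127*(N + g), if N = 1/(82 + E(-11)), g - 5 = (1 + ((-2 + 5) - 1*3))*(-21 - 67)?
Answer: -748284/71 ≈ -10539.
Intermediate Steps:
g = -83 (g = 5 + (1 + ((-2 + 5) - 1*3))*(-21 - 67) = 5 + (1 + (3 - 3))*(-88) = 5 + (1 + 0)*(-88) = 5 + 1*(-88) = 5 - 88 = -83)
N = 1/71 (N = 1/(82 - 11) = 1/71 ≈ 0.014085)
127*(N + g) = 127*(1/71 - 83) = 127*(-5892/71) = -748284/71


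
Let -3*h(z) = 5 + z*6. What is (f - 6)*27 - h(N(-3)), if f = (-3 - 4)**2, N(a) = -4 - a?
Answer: 3482/3 ≈ 1160.7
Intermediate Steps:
f = 49 (f = (-7)**2 = 49)
h(z) = -5/3 - 2*z (h(z) = -(5 + z*6)/3 = -(5 + 6*z)/3 = -5/3 - 2*z)
(f - 6)*27 - h(N(-3)) = (49 - 6)*27 - (-5/3 - 2*(-4 - 1*(-3))) = 43*27 - (-5/3 - 2*(-4 + 3)) = 1161 - (-5/3 - 2*(-1)) = 1161 - (-5/3 + 2) = 1161 - 1*1/3 = 1161 - 1/3 = 3482/3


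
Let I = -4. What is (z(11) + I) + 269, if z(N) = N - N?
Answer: 265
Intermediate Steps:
z(N) = 0
(z(11) + I) + 269 = (0 - 4) + 269 = -4 + 269 = 265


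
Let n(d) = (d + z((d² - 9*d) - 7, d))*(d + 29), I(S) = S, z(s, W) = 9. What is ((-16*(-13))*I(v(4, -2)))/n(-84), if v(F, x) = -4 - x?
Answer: -416/4125 ≈ -0.10085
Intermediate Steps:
n(d) = (9 + d)*(29 + d) (n(d) = (d + 9)*(d + 29) = (9 + d)*(29 + d))
((-16*(-13))*I(v(4, -2)))/n(-84) = ((-16*(-13))*(-4 - 1*(-2)))/(261 + (-84)² + 38*(-84)) = (208*(-4 + 2))/(261 + 7056 - 3192) = (208*(-2))/4125 = -416*1/4125 = -416/4125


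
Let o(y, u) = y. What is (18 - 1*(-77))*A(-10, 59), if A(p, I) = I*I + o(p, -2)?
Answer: 329745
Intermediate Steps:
A(p, I) = p + I**2 (A(p, I) = I*I + p = I**2 + p = p + I**2)
(18 - 1*(-77))*A(-10, 59) = (18 - 1*(-77))*(-10 + 59**2) = (18 + 77)*(-10 + 3481) = 95*3471 = 329745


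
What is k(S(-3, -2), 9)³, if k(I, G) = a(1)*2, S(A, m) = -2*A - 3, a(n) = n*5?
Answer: 1000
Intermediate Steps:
a(n) = 5*n
S(A, m) = -3 - 2*A
k(I, G) = 10 (k(I, G) = (5*1)*2 = 5*2 = 10)
k(S(-3, -2), 9)³ = 10³ = 1000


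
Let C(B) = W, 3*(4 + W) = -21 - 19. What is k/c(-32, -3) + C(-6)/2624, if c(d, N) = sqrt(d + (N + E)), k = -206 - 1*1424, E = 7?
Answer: -13/1968 + 815*I*sqrt(7)/7 ≈ -0.0066057 + 308.04*I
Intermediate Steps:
W = -52/3 (W = -4 + (-21 - 19)/3 = -4 + (1/3)*(-40) = -4 - 40/3 = -52/3 ≈ -17.333)
k = -1630 (k = -206 - 1424 = -1630)
C(B) = -52/3
c(d, N) = sqrt(7 + N + d) (c(d, N) = sqrt(d + (N + 7)) = sqrt(d + (7 + N)) = sqrt(7 + N + d))
k/c(-32, -3) + C(-6)/2624 = -1630/sqrt(7 - 3 - 32) - 52/3/2624 = -1630*(-I*sqrt(7)/14) - 52/3*1/2624 = -1630*(-I*sqrt(7)/14) - 13/1968 = -(-815)*I*sqrt(7)/7 - 13/1968 = 815*I*sqrt(7)/7 - 13/1968 = -13/1968 + 815*I*sqrt(7)/7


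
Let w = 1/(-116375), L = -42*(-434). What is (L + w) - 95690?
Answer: -9014640251/116375 ≈ -77462.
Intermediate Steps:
L = 18228
w = -1/116375 ≈ -8.5929e-6
(L + w) - 95690 = (18228 - 1/116375) - 95690 = 2121283499/116375 - 95690 = -9014640251/116375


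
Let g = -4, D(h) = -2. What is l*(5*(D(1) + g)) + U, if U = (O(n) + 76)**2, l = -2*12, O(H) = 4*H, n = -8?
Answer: 2656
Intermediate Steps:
l = -24
U = 1936 (U = (4*(-8) + 76)**2 = (-32 + 76)**2 = 44**2 = 1936)
l*(5*(D(1) + g)) + U = -120*(-2 - 4) + 1936 = -120*(-6) + 1936 = -24*(-30) + 1936 = 720 + 1936 = 2656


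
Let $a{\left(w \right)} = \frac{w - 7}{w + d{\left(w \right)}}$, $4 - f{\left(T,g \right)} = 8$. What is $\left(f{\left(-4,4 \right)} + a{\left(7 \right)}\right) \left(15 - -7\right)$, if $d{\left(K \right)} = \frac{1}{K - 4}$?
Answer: $-88$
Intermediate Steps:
$d{\left(K \right)} = \frac{1}{-4 + K}$
$f{\left(T,g \right)} = -4$ ($f{\left(T,g \right)} = 4 - 8 = -4$)
$a{\left(w \right)} = \frac{-7 + w}{w + \frac{1}{-4 + w}}$ ($a{\left(w \right)} = \frac{w - 7}{w + \frac{1}{-4 + w}} = \frac{-7 + w}{w + \frac{1}{-4 + w}}$)
$\left(f{\left(-4,4 \right)} + a{\left(7 \right)}\right) \left(15 - -7\right) = \left(-4 + \frac{\left(-7 + 7\right) \left(-4 + 7\right)}{1 + 7 \left(-4 + 7\right)}\right) \left(15 - -7\right) = \left(-4 + \frac{1}{1 + 7 \cdot 3} \cdot 0 \cdot 3\right) \left(15 + 7\right) = \left(-4 + \frac{1}{1 + 21} \cdot 0 \cdot 3\right) 22 = \left(-4 + \frac{1}{22} \cdot 0 \cdot 3\right) 22 = \left(-4 + 0\right) 22 = \left(-4\right) 22 = -88$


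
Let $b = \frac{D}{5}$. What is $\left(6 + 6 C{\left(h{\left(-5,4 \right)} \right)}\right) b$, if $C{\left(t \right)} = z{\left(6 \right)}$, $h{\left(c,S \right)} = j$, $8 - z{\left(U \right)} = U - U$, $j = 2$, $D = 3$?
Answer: $\frac{162}{5} \approx 32.4$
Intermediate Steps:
$z{\left(U \right)} = 8$ ($z{\left(U \right)} = 8 - \left(U - U\right) = 8 - 0 = 8 + 0 = 8$)
$h{\left(c,S \right)} = 2$
$C{\left(t \right)} = 8$
$b = \frac{3}{5} \approx 0.6$
$\left(6 + 6 C{\left(h{\left(-5,4 \right)} \right)}\right) b = \left(6 + 6 \cdot 8\right) \frac{3}{5} = \left(6 + 48\right) \frac{3}{5} = 54 \cdot \frac{3}{5} = \frac{162}{5}$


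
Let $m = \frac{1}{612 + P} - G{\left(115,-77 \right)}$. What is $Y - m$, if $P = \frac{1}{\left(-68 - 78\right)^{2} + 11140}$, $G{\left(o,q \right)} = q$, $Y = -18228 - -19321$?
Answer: $\frac{20180849712}{19863073} \approx 1016.0$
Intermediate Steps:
$Y = 1093$ ($Y = -18228 + 19321 = 1093$)
$P = \frac{1}{32456}$ ($P = \frac{1}{\left(-146\right)^{2} + 11140} = \frac{1}{21316 + 11140} = \frac{1}{32456} \approx 3.0811 \cdot 10^{-5}$)
$m = \frac{1529489077}{19863073}$ ($m = \frac{1}{612 + \frac{1}{32456}} - -77 = \frac{1}{\frac{19863073}{32456}} + 77 = \frac{32456}{19863073} + 77 = \frac{1529489077}{19863073} \approx 77.002$)
$Y - m = 1093 - \frac{1529489077}{19863073} = \frac{20180849712}{19863073}$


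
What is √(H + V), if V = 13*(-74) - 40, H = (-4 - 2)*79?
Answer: 6*I*√41 ≈ 38.419*I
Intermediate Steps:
H = -474 (H = -6*79 = -474)
V = -1002 (V = -962 - 40 = -1002)
√(H + V) = √(-474 - 1002) = √(-1476) = 6*I*√41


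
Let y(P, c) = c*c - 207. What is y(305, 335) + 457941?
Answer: 569959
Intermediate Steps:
y(P, c) = -207 + c² (y(P, c) = c² - 207 = -207 + c²)
y(305, 335) + 457941 = (-207 + 335²) + 457941 = (-207 + 112225) + 457941 = 112018 + 457941 = 569959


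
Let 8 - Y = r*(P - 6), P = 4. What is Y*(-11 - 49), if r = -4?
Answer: 0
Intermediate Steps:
Y = 0 (Y = 8 - (-4)*(4 - 6) = 8 - (-4)*(-2) = 8 - 1*8 = 8 - 8 = 0)
Y*(-11 - 49) = 0*(-11 - 49) = 0*(-60) = 0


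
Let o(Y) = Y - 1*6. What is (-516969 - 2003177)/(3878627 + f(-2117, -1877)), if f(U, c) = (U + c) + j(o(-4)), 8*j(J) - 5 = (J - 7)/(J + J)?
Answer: -403223360/619941397 ≈ -0.65042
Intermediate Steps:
o(Y) = -6 + Y (o(Y) = Y - 6 = -6 + Y)
j(J) = 5/8 + (-7 + J)/(16*J) (j(J) = 5/8 + ((J - 7)/(J + J))/8 = 5/8 + ((-7 + J)/((2*J)))/8 = 5/8 + ((-7 + J)*(1/(2*J)))/8 = 5/8 + ((-7 + J)/(2*J))/8 = 5/8 + (-7 + J)/(16*J))
f(U, c) = 117/160 + U + c (f(U, c) = (U + c) + (-7 + 11*(-6 - 4))/(16*(-6 - 4)) = (U + c) + (1/16)*(-7 + 11*(-10))/(-10) = (U + c) + (1/16)*(-1/10)*(-7 - 110) = (U + c) + (1/16)*(-1/10)*(-117) = (U + c) + 117/160 = 117/160 + U + c)
(-516969 - 2003177)/(3878627 + f(-2117, -1877)) = (-516969 - 2003177)/(3878627 + (117/160 - 2117 - 1877)) = -2520146/(3878627 - 638923/160) = -2520146/619941397/160 = -2520146*160/619941397 = -403223360/619941397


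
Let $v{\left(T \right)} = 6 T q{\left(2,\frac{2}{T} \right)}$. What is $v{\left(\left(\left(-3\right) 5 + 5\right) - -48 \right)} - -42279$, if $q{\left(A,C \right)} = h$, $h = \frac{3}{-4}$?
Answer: $42108$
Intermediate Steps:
$h = - \frac{3}{4}$ ($h = 3 \left(- \frac{1}{4}\right) = - \frac{3}{4} \approx -0.75$)
$q{\left(A,C \right)} = - \frac{3}{4}$
$v{\left(T \right)} = - \frac{9 T}{2}$ ($v{\left(T \right)} = 6 T \left(- \frac{3}{4}\right) = - \frac{9 T}{2}$)
$v{\left(\left(\left(-3\right) 5 + 5\right) - -48 \right)} - -42279 = - \frac{9 \left(\left(\left(-3\right) 5 + 5\right) - -48\right)}{2} - -42279 = - \frac{9 \left(\left(-15 + 5\right) + 48\right)}{2} + 42279 = - \frac{9 \left(-10 + 48\right)}{2} + 42279 = \left(- \frac{9}{2}\right) 38 + 42279 = -171 + 42279 = 42108$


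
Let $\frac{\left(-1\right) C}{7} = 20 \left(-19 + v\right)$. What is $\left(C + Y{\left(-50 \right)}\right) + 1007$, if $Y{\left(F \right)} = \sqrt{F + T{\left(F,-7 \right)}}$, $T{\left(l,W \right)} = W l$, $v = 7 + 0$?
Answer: $2687 + 10 \sqrt{3} \approx 2704.3$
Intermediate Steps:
$v = 7$
$Y{\left(F \right)} = \sqrt{6} \sqrt{- F}$ ($Y{\left(F \right)} = \sqrt{F - 7 F} = \sqrt{- 6 F} = \sqrt{6} \sqrt{- F}$)
$C = 1680$ ($C = - 7 \cdot 20 \left(-19 + 7\right) = - 7 \cdot 20 \left(-12\right) = \left(-7\right) \left(-240\right) = 1680$)
$\left(C + Y{\left(-50 \right)}\right) + 1007 = \left(1680 + \sqrt{6} \sqrt{\left(-1\right) \left(-50\right)}\right) + 1007 = \left(1680 + \sqrt{6} \sqrt{50}\right) + 1007 = \left(1680 + \sqrt{6} \cdot 5 \sqrt{2}\right) + 1007 = \left(1680 + 10 \sqrt{3}\right) + 1007 = 2687 + 10 \sqrt{3}$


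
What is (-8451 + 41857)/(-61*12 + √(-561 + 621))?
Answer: -2037766/44647 - 16703*√15/133941 ≈ -46.125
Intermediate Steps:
(-8451 + 41857)/(-61*12 + √(-561 + 621)) = 33406/(-732 + √60) = 33406/(-732 + 2*√15)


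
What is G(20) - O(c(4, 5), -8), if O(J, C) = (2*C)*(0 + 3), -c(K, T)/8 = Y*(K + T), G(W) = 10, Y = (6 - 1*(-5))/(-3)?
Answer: 58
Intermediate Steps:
Y = -11/3 (Y = (6 + 5)*(-1/3) = 11*(-1/3) = -11/3 ≈ -3.6667)
c(K, T) = 88*K/3 + 88*T/3 (c(K, T) = -(-88)*(K + T)/3 = -8*(-11*K/3 - 11*T/3) = 88*K/3 + 88*T/3)
O(J, C) = 6*C (O(J, C) = (2*C)*3 = 6*C)
G(20) - O(c(4, 5), -8) = 10 - 6*(-8) = 10 - 1*(-48) = 10 + 48 = 58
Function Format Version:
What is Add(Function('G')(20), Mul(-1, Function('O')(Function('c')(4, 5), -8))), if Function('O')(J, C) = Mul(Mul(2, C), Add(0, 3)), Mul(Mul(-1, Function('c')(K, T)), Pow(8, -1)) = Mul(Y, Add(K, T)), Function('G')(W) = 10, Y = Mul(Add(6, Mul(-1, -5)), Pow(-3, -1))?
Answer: 58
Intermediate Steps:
Y = Rational(-11, 3) (Y = Mul(Add(6, 5), Rational(-1, 3)) = Mul(11, Rational(-1, 3)) = Rational(-11, 3) ≈ -3.6667)
Function('c')(K, T) = Add(Mul(Rational(88, 3), K), Mul(Rational(88, 3), T)) (Function('c')(K, T) = Mul(-8, Mul(Rational(-11, 3), Add(K, T))) = Mul(-8, Add(Mul(Rational(-11, 3), K), Mul(Rational(-11, 3), T))) = Add(Mul(Rational(88, 3), K), Mul(Rational(88, 3), T)))
Function('O')(J, C) = Mul(6, C) (Function('O')(J, C) = Mul(Mul(2, C), 3) = Mul(6, C))
Add(Function('G')(20), Mul(-1, Function('O')(Function('c')(4, 5), -8))) = Add(10, Mul(-1, Mul(6, -8))) = Add(10, Mul(-1, -48)) = Add(10, 48) = 58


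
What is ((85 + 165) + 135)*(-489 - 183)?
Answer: -258720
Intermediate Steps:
((85 + 165) + 135)*(-489 - 183) = (250 + 135)*(-672) = 385*(-672) = -258720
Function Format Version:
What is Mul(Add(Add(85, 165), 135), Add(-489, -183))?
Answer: -258720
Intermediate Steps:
Mul(Add(Add(85, 165), 135), Add(-489, -183)) = Mul(Add(250, 135), -672) = Mul(385, -672) = -258720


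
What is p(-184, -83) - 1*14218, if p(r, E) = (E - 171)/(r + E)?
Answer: -3795952/267 ≈ -14217.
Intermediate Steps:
p(r, E) = (-171 + E)/(E + r)
p(-184, -83) - 1*14218 = (-171 - 83)/(-83 - 184) - 1*14218 = -254/(-267) - 14218 = -1/267*(-254) - 14218 = 254/267 - 14218 = -3795952/267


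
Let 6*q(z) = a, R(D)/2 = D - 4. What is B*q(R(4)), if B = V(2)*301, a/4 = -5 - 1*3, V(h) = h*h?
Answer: -19264/3 ≈ -6421.3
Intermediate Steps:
V(h) = h**2
R(D) = -8 + 2*D (R(D) = 2*(D - 4) = 2*(-4 + D) = -8 + 2*D)
a = -32 (a = 4*(-5 - 1*3) = 4*(-5 - 3) = 4*(-8) = -32)
q(z) = -16/3 (q(z) = (1/6)*(-32) = -16/3)
B = 1204 (B = 2**2*301 = 4*301 = 1204)
B*q(R(4)) = 1204*(-16/3) = -19264/3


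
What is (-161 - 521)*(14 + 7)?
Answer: -14322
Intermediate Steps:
(-161 - 521)*(14 + 7) = -682*21 = -14322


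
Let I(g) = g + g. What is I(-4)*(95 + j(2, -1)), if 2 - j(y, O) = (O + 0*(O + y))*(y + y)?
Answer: -808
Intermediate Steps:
j(y, O) = 2 - 2*O*y (j(y, O) = 2 - (O + 0*(O + y))*(y + y) = 2 - (O + 0)*2*y = 2 - O*2*y = 2 - 2*O*y)
I(g) = 2*g
I(-4)*(95 + j(2, -1)) = (2*(-4))*(95 + (2 - 2*(-1)*2)) = -8*(95 + (2 + 4)) = -8*(95 + 6) = -8*101 = -808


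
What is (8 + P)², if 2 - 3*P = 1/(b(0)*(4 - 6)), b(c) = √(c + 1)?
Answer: 2809/36 ≈ 78.028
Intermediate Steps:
b(c) = √(1 + c)
P = ⅚ (P = ⅔ - 1/(√(1 + 0)*(4 - 6))/3 = ⅔ - 1/(3*(√1*(-2))) = ⅔ - 1/(3*(1*(-2))) = ⅔ - ⅓/(-2) = ⅔ - ⅓*(-½) = ⅔ + ⅙ = ⅚ ≈ 0.83333)
(8 + P)² = (8 + ⅚)² = (53/6)² = 2809/36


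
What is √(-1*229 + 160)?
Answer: I*√69 ≈ 8.3066*I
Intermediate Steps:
√(-1*229 + 160) = √(-229 + 160) = √(-69) = I*√69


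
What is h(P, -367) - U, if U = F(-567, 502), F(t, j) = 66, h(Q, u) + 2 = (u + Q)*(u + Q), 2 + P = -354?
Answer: 522661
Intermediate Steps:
P = -356 (P = -2 - 354 = -356)
h(Q, u) = -2 + (Q + u)² (h(Q, u) = -2 + (u + Q)*(u + Q) = -2 + (Q + u)*(Q + u) = -2 + (Q + u)²)
U = 66
h(P, -367) - U = (-2 + (-356 - 367)²) - 1*66 = (-2 + (-723)²) - 66 = (-2 + 522729) - 66 = 522727 - 66 = 522661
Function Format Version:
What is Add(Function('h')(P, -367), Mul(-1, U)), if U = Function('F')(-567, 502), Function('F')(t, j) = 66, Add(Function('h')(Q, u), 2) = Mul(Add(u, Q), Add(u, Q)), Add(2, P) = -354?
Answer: 522661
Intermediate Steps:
P = -356 (P = Add(-2, -354) = -356)
Function('h')(Q, u) = Add(-2, Pow(Add(Q, u), 2)) (Function('h')(Q, u) = Add(-2, Mul(Add(u, Q), Add(u, Q))) = Add(-2, Mul(Add(Q, u), Add(Q, u))) = Add(-2, Pow(Add(Q, u), 2)))
U = 66
Add(Function('h')(P, -367), Mul(-1, U)) = Add(Add(-2, Pow(Add(-356, -367), 2)), Mul(-1, 66)) = Add(Add(-2, Pow(-723, 2)), -66) = Add(Add(-2, 522729), -66) = Add(522727, -66) = 522661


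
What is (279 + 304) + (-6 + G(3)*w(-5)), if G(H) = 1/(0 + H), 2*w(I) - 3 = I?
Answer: 1730/3 ≈ 576.67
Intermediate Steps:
w(I) = 3/2 + I/2
G(H) = 1/H
(279 + 304) + (-6 + G(3)*w(-5)) = (279 + 304) + (-6 + (3/2 + (½)*(-5))/3) = 583 + (-6 + (3/2 - 5/2)/3) = 583 + (-6 + (⅓)*(-1)) = 583 + (-6 - ⅓) = 583 - 19/3 = 1730/3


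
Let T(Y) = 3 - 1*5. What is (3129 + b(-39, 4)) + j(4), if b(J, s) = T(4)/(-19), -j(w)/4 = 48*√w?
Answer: 52157/19 ≈ 2745.1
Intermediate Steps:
T(Y) = -2 (T(Y) = 3 - 5 = -2)
j(w) = -192*√w
b(J, s) = 2/19 (b(J, s) = -2/(-19) = -2*(-1/19) = 2/19)
(3129 + b(-39, 4)) + j(4) = (3129 + 2/19) - 192*√4 = 59453/19 - 192*2 = 59453/19 - 384 = 52157/19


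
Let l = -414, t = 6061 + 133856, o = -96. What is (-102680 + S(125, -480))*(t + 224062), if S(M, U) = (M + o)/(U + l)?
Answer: -33411797721071/894 ≈ -3.7373e+10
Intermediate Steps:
t = 139917
S(M, U) = (-96 + M)/(-414 + U) (S(M, U) = (M - 96)/(U - 414) = (-96 + M)/(-414 + U))
(-102680 + S(125, -480))*(t + 224062) = (-102680 + (-96 + 125)/(-414 - 480))*(139917 + 224062) = (-102680 + 29/(-894))*363979 = (-102680 - 1/894*29)*363979 = (-102680 - 29/894)*363979 = -91795949/894*363979 = -33411797721071/894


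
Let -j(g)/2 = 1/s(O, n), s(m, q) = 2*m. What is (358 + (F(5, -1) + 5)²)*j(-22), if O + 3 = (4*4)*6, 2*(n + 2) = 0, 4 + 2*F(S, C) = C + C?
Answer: -362/93 ≈ -3.8925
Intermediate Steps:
F(S, C) = -2 + C (F(S, C) = -2 + (C + C)/2 = -2 + (2*C)/2 = -2 + C)
n = -2 (n = -2 + (½)*0 = -2 + 0 = -2)
O = 93 (O = -3 + (4*4)*6 = -3 + 16*6 = -3 + 96 = 93)
j(g) = -1/93 (j(g) = -2/(2*93) = -2/186 = -2*1/186 = -1/93)
(358 + (F(5, -1) + 5)²)*j(-22) = (358 + ((-2 - 1) + 5)²)*(-1/93) = (358 + (-3 + 5)²)*(-1/93) = (358 + 2²)*(-1/93) = (358 + 4)*(-1/93) = 362*(-1/93) = -362/93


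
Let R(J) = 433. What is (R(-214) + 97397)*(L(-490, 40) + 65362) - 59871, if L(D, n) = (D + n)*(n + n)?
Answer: 2872424589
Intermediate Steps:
L(D, n) = 2*n*(D + n) (L(D, n) = (D + n)*(2*n) = 2*n*(D + n))
(R(-214) + 97397)*(L(-490, 40) + 65362) - 59871 = (433 + 97397)*(2*40*(-490 + 40) + 65362) - 59871 = 97830*(2*40*(-450) + 65362) - 59871 = 97830*(-36000 + 65362) - 59871 = 97830*29362 - 59871 = 2872484460 - 59871 = 2872424589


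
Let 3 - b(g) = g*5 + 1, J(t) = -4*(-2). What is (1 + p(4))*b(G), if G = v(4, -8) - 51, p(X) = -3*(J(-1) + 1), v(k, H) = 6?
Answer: -5902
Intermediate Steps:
J(t) = 8
p(X) = -27 (p(X) = -3*(8 + 1) = -3*9 = -27)
G = -45 (G = 6 - 51 = -45)
b(g) = 2 - 5*g (b(g) = 3 - (g*5 + 1) = 3 - (5*g + 1) = 3 - (1 + 5*g) = 3 + (-1 - 5*g) = 2 - 5*g)
(1 + p(4))*b(G) = (1 - 27)*(2 - 5*(-45)) = -26*(2 + 225) = -26*227 = -5902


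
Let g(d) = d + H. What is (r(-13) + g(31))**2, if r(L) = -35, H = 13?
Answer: 81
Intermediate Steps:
g(d) = 13 + d (g(d) = d + 13 = 13 + d)
(r(-13) + g(31))**2 = (-35 + (13 + 31))**2 = (-35 + 44)**2 = 9**2 = 81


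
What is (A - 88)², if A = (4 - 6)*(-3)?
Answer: 6724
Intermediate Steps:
A = 6 (A = -2*(-3) = 6)
(A - 88)² = (6 - 88)² = (-82)² = 6724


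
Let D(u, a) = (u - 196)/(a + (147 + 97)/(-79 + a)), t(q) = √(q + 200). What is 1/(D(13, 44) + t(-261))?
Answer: -15120/261349 - 186624*I*√61/15942289 ≈ -0.057854 - 0.091429*I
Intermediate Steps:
t(q) = √(200 + q)
D(u, a) = (-196 + u)/(a + 244/(-79 + a))
1/(D(13, 44) + t(-261)) = 1/((15484 - 196*44 - 79*13 + 44*13)/(244 + 44² - 79*44) + √(200 - 261)) = 1/((15484 - 8624 - 1027 + 572)/(244 + 1936 - 3476) + √(-61)) = 1/(6405/(-1296) + I*√61) = 1/(-1/1296*6405 + I*√61) = 1/(-2135/432 + I*√61)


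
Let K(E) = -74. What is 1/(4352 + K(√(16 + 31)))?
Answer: 1/4278 ≈ 0.00023375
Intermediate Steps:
1/(4352 + K(√(16 + 31))) = 1/(4352 - 74) = 1/4278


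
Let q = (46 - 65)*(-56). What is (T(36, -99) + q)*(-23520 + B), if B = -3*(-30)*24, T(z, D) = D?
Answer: -20612400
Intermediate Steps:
q = 1064 (q = -19*(-56) = 1064)
B = 2160 (B = 90*24 = 2160)
(T(36, -99) + q)*(-23520 + B) = (-99 + 1064)*(-23520 + 2160) = 965*(-21360) = -20612400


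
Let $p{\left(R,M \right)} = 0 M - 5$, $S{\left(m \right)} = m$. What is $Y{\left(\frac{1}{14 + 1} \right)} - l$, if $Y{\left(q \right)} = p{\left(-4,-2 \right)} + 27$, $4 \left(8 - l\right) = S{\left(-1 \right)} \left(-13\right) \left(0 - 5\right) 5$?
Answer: $- \frac{269}{4} \approx -67.25$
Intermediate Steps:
$p{\left(R,M \right)} = -5$ ($p{\left(R,M \right)} = 0 - 5 = -5$)
$l = \frac{357}{4}$ ($l = 8 - \frac{\left(-1\right) \left(-13\right) \left(0 - 5\right) 5}{4} = 8 - \frac{13 \left(\left(-5\right) 5\right)}{4} = 8 - \frac{13 \left(-25\right)}{4} = 8 - - \frac{325}{4} = 8 + \frac{325}{4} = \frac{357}{4} \approx 89.25$)
$Y{\left(q \right)} = 22$ ($Y{\left(q \right)} = -5 + 27 = 22$)
$Y{\left(\frac{1}{14 + 1} \right)} - l = 22 - \frac{357}{4} = - \frac{269}{4}$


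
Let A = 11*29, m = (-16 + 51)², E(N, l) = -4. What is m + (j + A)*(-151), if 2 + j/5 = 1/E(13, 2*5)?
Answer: -180981/4 ≈ -45245.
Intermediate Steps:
m = 1225 (m = 35² = 1225)
j = -45/4 (j = -10 + 5/(-4) = -10 + 5*(-¼) = -10 - 5/4 = -45/4 ≈ -11.250)
A = 319
m + (j + A)*(-151) = 1225 + (-45/4 + 319)*(-151) = 1225 + (1231/4)*(-151) = 1225 - 185881/4 = -180981/4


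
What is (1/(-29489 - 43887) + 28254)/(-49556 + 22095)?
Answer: -2073165503/2014978336 ≈ -1.0289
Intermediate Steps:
(1/(-29489 - 43887) + 28254)/(-49556 + 22095) = (1/(-73376) + 28254)/(-27461) = (-1/73376 + 28254)*(-1/27461) = (2073165503/73376)*(-1/27461) = -2073165503/2014978336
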